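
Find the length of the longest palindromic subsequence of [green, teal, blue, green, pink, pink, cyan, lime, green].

4

One longest palindromic subsequence is green pink pink green (positions 1,5,6,9); it reads the same forward and backward, and the interval DP gives dp[1][9] = 4.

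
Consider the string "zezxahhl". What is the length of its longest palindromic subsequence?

One longest palindromic subsequence is zez (positions 1,2,3); it reads the same forward and backward, and the interval DP gives dp[1][8] = 3.

3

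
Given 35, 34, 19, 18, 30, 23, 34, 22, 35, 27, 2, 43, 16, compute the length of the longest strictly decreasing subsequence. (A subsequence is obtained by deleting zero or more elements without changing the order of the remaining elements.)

Let dp[i] be the longest decreasing subsequence ending at position i. Then dp = [1, 2, 3, 4, 3, 4, 2, 5, 1, 4, 6, 1, 6].
The maximum is 6; one witness is 35, 34, 30, 23, 22, 2 at positions 1,2,5,6,8,11.

6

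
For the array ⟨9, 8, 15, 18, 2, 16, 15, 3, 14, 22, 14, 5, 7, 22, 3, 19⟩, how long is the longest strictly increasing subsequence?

One longest increasing subsequence is 2, 3, 5, 7, 22 (positions 5,8,12,13,14), of length 5; no longer one exists.

5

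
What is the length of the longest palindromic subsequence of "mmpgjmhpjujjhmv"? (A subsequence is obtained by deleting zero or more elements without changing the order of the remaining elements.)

7

Using dp[i][j] = 2 + dp[i+1][j−1] if the ends match, else max(dp[i+1][j], dp[i][j−1]):
dp[1][15] = 7. A witness is mhjjjhm at positions 6,7,9,11,12,13,14.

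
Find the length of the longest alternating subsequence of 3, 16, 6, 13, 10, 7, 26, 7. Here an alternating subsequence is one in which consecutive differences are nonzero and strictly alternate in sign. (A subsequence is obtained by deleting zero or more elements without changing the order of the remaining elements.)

7

Track the best alternating length ending on an up-step vs a down-step at each position: up/down = 1/1, 2/1, 2/3, 4/3, 4/5, 4/5, 6/1, 4/7.
The maximum over both is 7; one such subsequence is 3, 16, 6, 13, 10, 26, 7.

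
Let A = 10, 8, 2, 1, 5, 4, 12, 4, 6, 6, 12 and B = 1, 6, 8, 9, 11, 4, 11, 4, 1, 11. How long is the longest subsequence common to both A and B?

3

Backtracking the LCS table gives one alignment: 8 (A2,B3) → 4 (A6,B6) → 4 (A8,B8).
So the longest common subsequence has length 3.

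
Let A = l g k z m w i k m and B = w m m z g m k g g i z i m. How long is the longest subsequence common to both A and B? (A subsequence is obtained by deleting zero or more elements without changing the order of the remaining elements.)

5

A longest common subsequence is gkzim (length 5); the LCS DP confirms no longer common subsequence exists.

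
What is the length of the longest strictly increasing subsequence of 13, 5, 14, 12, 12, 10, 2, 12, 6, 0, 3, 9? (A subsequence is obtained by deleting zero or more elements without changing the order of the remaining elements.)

3

One longest increasing subsequence is 5, 10, 12 (positions 2,6,8), of length 3; no longer one exists.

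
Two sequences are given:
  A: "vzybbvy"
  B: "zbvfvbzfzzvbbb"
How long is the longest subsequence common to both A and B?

4

A longest common subsequence is vzbb (length 4); the LCS DP confirms no longer common subsequence exists.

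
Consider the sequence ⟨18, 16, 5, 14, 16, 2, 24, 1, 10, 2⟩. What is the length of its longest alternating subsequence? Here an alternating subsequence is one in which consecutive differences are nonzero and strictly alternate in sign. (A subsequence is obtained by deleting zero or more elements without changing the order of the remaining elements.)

8

Track the best alternating length ending on an up-step vs a down-step at each position: up/down = 1/1, 1/2, 1/2, 3/2, 3/2, 1/4, 5/1, 1/6, 7/6, 7/8.
The maximum over both is 8; one such subsequence is 18, 5, 14, 2, 24, 1, 10, 2.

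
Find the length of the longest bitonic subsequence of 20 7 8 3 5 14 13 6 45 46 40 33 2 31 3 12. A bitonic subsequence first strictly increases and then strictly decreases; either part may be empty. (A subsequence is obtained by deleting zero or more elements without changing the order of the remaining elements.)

9

One longest bitonic subsequence is 7, 8, 14, 45, 46, 40, 33, 31, 12 (positions 2,3,6,9,10,11,12,14,16): it rises to 46 then falls. Length 9 is optimal.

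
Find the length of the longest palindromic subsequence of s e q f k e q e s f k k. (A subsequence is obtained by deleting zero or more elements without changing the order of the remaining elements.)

7

One longest palindromic subsequence is seqeqes (positions 1,2,3,6,7,8,9); it reads the same forward and backward, and the interval DP gives dp[1][12] = 7.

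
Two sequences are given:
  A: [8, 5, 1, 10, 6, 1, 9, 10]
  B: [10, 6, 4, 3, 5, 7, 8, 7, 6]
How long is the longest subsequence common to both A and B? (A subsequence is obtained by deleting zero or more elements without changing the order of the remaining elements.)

2

A longest common subsequence is 8, 6 (length 2); the LCS DP confirms no longer common subsequence exists.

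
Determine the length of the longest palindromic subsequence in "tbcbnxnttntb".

6

One longest palindromic subsequence is bnttnb (positions 2,7,8,9,10,12); it reads the same forward and backward, and the interval DP gives dp[1][12] = 6.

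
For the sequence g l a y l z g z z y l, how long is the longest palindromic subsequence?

7

Using dp[i][j] = 2 + dp[i+1][j−1] if the ends match, else max(dp[i+1][j], dp[i][j−1]):
dp[1][11] = 7. A witness is lyzzzyl at positions 2,4,6,8,9,10,11.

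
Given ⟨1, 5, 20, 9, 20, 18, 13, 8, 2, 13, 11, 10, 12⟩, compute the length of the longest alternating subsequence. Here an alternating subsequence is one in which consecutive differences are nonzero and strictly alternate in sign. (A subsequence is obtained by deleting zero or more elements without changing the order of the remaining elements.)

8

Track the best alternating length ending on an up-step vs a down-step at each position: up/down = 1/1, 2/1, 2/1, 2/3, 4/1, 4/5, 4/5, 2/5, 2/5, 6/5, 6/7, 6/7, 8/7.
The maximum over both is 8; one such subsequence is 1, 20, 9, 20, 8, 13, 11, 12.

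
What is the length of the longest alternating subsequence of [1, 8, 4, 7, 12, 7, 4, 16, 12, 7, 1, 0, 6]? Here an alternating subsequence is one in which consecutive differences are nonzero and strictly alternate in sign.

A longest alternating subsequence is 1, 8, 4, 12, 7, 16, 1, 6 (positions 1,2,3,5,6,8,11,13); its 7 consecutive differences strictly alternate in sign, and length 8 is optimal.

8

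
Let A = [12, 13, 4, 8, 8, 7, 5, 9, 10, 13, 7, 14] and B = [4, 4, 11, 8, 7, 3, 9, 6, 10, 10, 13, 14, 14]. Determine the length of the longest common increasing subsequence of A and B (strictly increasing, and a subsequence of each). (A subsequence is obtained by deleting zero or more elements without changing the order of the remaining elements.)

For each value that appears in both, track the longest common increasing run ending there.
The best achievable length is 6; one witness is 4, 8, 9, 10, 13, 14 (A-positions 3,4,8,9,10,12, B-positions 1,4,7,9,11,12).

6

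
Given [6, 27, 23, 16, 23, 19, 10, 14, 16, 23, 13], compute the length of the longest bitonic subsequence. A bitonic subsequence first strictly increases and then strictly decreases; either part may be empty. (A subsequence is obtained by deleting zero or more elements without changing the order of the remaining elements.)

6

One longest bitonic subsequence is 6, 27, 23, 19, 16, 13 (positions 1,2,5,6,9,11): it rises to 27 then falls. Length 6 is optimal.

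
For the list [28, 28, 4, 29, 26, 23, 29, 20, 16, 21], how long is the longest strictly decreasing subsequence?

5

Scanning left to right, the best length ending at each element is: 28→1, 28→1, 4→2, 29→1, 26→2, 23→3, 29→1, 20→4, 16→5, 21→4.
So the longest decreasing subsequence has length 5, e.g. 28, 26, 23, 20, 16.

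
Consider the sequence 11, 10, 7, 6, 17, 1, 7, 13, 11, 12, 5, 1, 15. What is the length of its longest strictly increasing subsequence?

5

Scanning left to right, the best length ending at each element is: 11→1, 10→1, 7→1, 6→1, 17→2, 1→1, 7→2, 13→3, 11→3, 12→4, 5→2, 1→1, 15→5.
So the longest increasing subsequence has length 5, e.g. 6, 7, 11, 12, 15.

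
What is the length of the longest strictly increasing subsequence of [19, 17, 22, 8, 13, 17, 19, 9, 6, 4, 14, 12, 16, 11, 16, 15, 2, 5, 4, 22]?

5

One longest increasing subsequence is 8, 13, 17, 19, 22 (positions 4,5,6,7,20), of length 5; no longer one exists.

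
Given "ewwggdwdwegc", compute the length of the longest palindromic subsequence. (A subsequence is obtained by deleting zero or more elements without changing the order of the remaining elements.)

One longest palindromic subsequence is ewwggwwe (positions 1,2,3,4,5,7,9,10); it reads the same forward and backward, and the interval DP gives dp[1][12] = 8.

8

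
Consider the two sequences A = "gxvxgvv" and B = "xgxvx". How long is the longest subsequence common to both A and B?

Backtracking the LCS table gives one alignment: g (A1,B2) → x (A2,B3) → v (A3,B4) → x (A4,B5).
So the longest common subsequence has length 4.

4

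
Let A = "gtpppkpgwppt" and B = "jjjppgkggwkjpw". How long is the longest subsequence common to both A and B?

Backtracking the LCS table gives one alignment: p (A3,B4) → p (A4,B5) → k (A6,B7) → g (A8,B9) → w (A9,B10) → p (A10,B13).
So the longest common subsequence has length 6.

6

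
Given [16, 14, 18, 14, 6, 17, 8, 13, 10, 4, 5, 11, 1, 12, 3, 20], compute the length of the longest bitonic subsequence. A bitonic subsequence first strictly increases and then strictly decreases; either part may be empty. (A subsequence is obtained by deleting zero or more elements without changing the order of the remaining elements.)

7

One longest bitonic subsequence is 16, 18, 17, 13, 10, 5, 3 (positions 1,3,6,8,9,11,15): it rises to 18 then falls. Length 7 is optimal.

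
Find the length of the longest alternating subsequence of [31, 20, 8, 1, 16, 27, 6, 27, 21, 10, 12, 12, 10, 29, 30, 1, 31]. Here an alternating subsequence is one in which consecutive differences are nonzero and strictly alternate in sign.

11

Track the best alternating length ending on an up-step vs a down-step at each position: up/down = 1/1, 1/2, 1/2, 1/2, 3/2, 3/2, 3/4, 5/2, 5/6, 5/6, 7/6, 7/6, 5/8, 9/2, 9/2, 1/10, 11/1.
The maximum over both is 11; one such subsequence is 31, 8, 16, 6, 27, 10, 12, 10, 29, 1, 31.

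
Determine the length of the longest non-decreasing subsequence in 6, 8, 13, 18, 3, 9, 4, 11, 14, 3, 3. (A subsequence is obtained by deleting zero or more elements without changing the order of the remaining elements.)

5

Let dp[i] be the longest non-decreasing subsequence ending at position i. Then dp = [1, 2, 3, 4, 1, 3, 2, 4, 5, 2, 3].
The maximum is 5; one witness is 6, 8, 9, 11, 14 at positions 1,2,6,8,9.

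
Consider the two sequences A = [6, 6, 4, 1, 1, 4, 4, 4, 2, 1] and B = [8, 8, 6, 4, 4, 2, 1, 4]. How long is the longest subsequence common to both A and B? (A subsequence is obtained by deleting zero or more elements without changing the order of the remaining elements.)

5

Backtracking the LCS table gives one alignment: 6 (A2,B3) → 4 (A7,B4) → 4 (A8,B5) → 2 (A9,B6) → 1 (A10,B7).
So the longest common subsequence has length 5.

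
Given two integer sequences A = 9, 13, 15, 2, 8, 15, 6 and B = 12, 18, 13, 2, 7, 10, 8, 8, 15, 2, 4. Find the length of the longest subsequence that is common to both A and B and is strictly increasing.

3

A longest common strictly increasing subsequence is 2, 8, 15 (length 3); it appears in order in both A and B, and no longer such subsequence exists.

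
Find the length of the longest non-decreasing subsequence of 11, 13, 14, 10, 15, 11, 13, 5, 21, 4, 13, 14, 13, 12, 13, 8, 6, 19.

Scanning left to right, the best length ending at each element is: 11→1, 13→2, 14→3, 10→1, 15→4, 11→2, 13→3, 5→1, 21→5, 4→1, 13→4, 14→5, 13→5, 12→3, 13→6, 8→2, 6→2, 19→7.
So the longest non-decreasing subsequence has length 7, e.g. 11, 13, 13, 13, 13, 13, 19.

7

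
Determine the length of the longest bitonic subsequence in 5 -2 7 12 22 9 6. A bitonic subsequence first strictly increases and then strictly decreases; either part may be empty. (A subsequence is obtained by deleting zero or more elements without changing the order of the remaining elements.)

6

Let inc[i] be the LIS ending at i and dec[i] the longest strictly decreasing subsequence starting at i. inc = [1, 1, 2, 3, 4, 3, 2], dec = [2, 1, 2, 3, 3, 2, 1].
max_i inc[i]+dec[i]−1 = 6, with one witness 5, 7, 12, 22, 9, 6.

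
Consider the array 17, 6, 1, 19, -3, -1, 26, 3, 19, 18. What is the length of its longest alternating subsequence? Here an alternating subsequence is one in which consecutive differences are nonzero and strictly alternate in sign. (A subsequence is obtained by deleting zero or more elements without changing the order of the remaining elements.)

8

A longest alternating subsequence is 17, 6, 19, -3, 26, 3, 19, 18 (positions 1,2,4,5,7,8,9,10); its 7 consecutive differences strictly alternate in sign, and length 8 is optimal.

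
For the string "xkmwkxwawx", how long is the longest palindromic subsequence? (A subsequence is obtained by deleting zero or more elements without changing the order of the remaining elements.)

One longest palindromic subsequence is xwawx (positions 1,4,8,9,10); it reads the same forward and backward, and the interval DP gives dp[1][10] = 5.

5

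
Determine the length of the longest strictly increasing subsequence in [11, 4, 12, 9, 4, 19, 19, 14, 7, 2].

3

Let dp[i] be the longest increasing subsequence ending at position i. Then dp = [1, 1, 2, 2, 1, 3, 3, 3, 2, 1].
The maximum is 3; one witness is 11, 12, 19 at positions 1,3,6.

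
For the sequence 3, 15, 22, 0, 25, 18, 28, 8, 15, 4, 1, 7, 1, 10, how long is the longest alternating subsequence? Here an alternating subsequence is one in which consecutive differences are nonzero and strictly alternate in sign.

12

A longest alternating subsequence is 3, 15, 0, 25, 18, 28, 8, 15, 4, 7, 1, 10 (positions 1,2,4,5,6,7,8,9,10,12,13,14); its 11 consecutive differences strictly alternate in sign, and length 12 is optimal.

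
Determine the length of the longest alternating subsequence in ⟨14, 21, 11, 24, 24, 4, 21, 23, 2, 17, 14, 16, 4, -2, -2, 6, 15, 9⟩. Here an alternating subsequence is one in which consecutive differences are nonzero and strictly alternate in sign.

Track the best alternating length ending on an up-step vs a down-step at each position: up/down = 1/1, 2/1, 1/3, 4/1, 4/1, 1/5, 6/5, 6/5, 1/7, 8/7, 8/9, 10/9, 8/11, 1/11, 1/11, 12/11, 12/11, 12/13.
The maximum over both is 13; one such subsequence is 14, 21, 11, 24, 4, 21, 2, 17, 14, 16, 4, 15, 9.

13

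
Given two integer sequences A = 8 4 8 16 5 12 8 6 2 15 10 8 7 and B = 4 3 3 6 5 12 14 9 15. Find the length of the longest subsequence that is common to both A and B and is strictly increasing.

4

A longest common strictly increasing subsequence is 4, 5, 12, 15 (length 4); it appears in order in both A and B, and no longer such subsequence exists.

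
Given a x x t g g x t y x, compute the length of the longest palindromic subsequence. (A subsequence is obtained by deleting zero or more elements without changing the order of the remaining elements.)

One longest palindromic subsequence is xtggtx (positions 2,4,5,6,8,10); it reads the same forward and backward, and the interval DP gives dp[1][10] = 6.

6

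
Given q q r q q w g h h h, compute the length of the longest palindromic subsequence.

One longest palindromic subsequence is qqrqq (positions 1,2,3,4,5); it reads the same forward and backward, and the interval DP gives dp[1][10] = 5.

5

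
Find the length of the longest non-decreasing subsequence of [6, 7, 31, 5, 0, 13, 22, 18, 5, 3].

4

Scanning left to right, the best length ending at each element is: 6→1, 7→2, 31→3, 5→1, 0→1, 13→3, 22→4, 18→4, 5→2, 3→2.
So the longest non-decreasing subsequence has length 4, e.g. 6, 7, 13, 22.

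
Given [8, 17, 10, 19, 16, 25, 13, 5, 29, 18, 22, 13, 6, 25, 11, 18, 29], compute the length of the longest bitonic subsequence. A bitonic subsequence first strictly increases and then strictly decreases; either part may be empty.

8

Let inc[i] be the LIS ending at i and dec[i] the longest strictly decreasing subsequence starting at i. inc = [1, 2, 2, 3, 3, 4, 3, 1, 5, 4, 5, 3, 2, 6, 3, 4, 7], dec = [2, 4, 2, 4, 3, 4, 2, 1, 4, 3, 3, 2, 1, 2, 1, 1, 1].
max_i inc[i]+dec[i]−1 = 8, with one witness 8, 17, 19, 25, 29, 22, 13, 11.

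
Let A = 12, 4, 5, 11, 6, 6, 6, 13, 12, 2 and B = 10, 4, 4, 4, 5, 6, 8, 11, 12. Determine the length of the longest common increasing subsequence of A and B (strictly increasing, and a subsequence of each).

A longest common strictly increasing subsequence is 4, 5, 6, 12 (length 4); it appears in order in both A and B, and no longer such subsequence exists.

4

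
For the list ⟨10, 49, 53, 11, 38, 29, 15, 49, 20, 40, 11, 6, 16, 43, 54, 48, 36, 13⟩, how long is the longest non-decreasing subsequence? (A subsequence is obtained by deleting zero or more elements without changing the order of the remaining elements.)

7

One longest non-decreasing subsequence is 10, 11, 15, 20, 40, 43, 54 (positions 1,4,7,9,10,14,15), of length 7; no longer one exists.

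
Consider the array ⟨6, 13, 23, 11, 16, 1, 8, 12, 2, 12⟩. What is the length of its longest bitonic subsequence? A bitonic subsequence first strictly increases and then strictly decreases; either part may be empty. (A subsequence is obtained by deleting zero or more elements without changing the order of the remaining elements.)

Let inc[i] be the LIS ending at i and dec[i] the longest strictly decreasing subsequence starting at i. inc = [1, 2, 3, 2, 3, 1, 2, 3, 2, 3], dec = [2, 4, 4, 3, 3, 1, 2, 2, 1, 1].
max_i inc[i]+dec[i]−1 = 6, with one witness 6, 13, 23, 16, 12, 2.

6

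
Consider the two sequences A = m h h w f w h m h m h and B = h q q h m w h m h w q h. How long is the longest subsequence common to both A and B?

7

Backtracking the LCS table gives one alignment: h (A2,B1) → h (A3,B4) → w (A6,B6) → h (A7,B7) → m (A8,B8) → h (A9,B9) → h (A11,B12).
So the longest common subsequence has length 7.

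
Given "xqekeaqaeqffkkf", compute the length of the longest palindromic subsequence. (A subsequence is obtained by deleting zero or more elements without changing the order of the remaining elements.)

7

One longest palindromic subsequence is keaqaek (positions 4,5,6,7,8,9,14); it reads the same forward and backward, and the interval DP gives dp[1][15] = 7.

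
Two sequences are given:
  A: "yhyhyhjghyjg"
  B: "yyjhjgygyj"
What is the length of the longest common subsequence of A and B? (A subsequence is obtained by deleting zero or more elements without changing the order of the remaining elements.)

Backtracking the LCS table gives one alignment: y (A1,B1) → y (A3,B2) → h (A4,B4) → y (A5,B7) → g (A8,B8) → y (A10,B9) → j (A11,B10).
So the longest common subsequence has length 7.

7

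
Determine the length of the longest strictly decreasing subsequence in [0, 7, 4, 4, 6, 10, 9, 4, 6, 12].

One longest decreasing subsequence is 7, 6, 4 (positions 2,5,8), of length 3; no longer one exists.

3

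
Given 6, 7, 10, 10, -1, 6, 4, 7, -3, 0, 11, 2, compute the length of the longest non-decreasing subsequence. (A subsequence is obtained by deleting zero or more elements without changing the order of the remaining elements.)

5

Let dp[i] be the longest non-decreasing subsequence ending at position i. Then dp = [1, 2, 3, 4, 1, 2, 2, 3, 1, 2, 5, 3].
The maximum is 5; one witness is 6, 7, 10, 10, 11 at positions 1,2,3,4,11.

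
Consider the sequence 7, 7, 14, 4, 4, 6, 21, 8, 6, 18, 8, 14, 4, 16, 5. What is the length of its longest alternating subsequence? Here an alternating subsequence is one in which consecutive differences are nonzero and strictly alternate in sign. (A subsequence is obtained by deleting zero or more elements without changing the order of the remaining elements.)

11

A longest alternating subsequence is 7, 14, 4, 21, 8, 18, 8, 14, 4, 16, 5 (positions 1,3,4,7,8,10,11,12,13,14,15); its 10 consecutive differences strictly alternate in sign, and length 11 is optimal.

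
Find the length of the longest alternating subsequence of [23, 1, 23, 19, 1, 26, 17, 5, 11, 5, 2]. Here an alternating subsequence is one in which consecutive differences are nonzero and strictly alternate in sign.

Track the best alternating length ending on an up-step vs a down-step at each position: up/down = 1/1, 1/2, 3/1, 3/4, 1/4, 5/1, 5/6, 5/6, 7/6, 5/8, 5/8.
The maximum over both is 8; one such subsequence is 23, 1, 23, 19, 26, 5, 11, 5.

8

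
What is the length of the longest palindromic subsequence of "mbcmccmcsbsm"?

One longest palindromic subsequence is mbcmccmcbm (positions 1,2,3,4,5,6,7,8,10,12); it reads the same forward and backward, and the interval DP gives dp[1][12] = 10.

10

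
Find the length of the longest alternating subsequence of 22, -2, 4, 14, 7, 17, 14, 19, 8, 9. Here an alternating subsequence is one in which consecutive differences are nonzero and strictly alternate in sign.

9

A longest alternating subsequence is 22, -2, 14, 7, 17, 14, 19, 8, 9 (positions 1,2,4,5,6,7,8,9,10); its 8 consecutive differences strictly alternate in sign, and length 9 is optimal.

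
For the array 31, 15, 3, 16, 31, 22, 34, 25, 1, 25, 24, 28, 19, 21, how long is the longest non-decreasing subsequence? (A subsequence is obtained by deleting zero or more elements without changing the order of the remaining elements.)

Let dp[i] be the longest non-decreasing subsequence ending at position i. Then dp = [1, 1, 1, 2, 3, 3, 4, 4, 1, 5, 4, 6, 3, 4].
The maximum is 6; one witness is 15, 16, 22, 25, 25, 28 at positions 2,4,6,8,10,12.

6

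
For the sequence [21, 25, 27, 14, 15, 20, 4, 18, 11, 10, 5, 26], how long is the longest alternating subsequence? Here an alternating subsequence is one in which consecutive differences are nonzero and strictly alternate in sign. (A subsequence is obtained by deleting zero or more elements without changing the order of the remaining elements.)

8

Track the best alternating length ending on an up-step vs a down-step at each position: up/down = 1/1, 2/1, 2/1, 1/3, 4/3, 4/3, 1/5, 6/5, 6/7, 6/7, 6/7, 8/3.
The maximum over both is 8; one such subsequence is 21, 25, 14, 15, 4, 18, 11, 26.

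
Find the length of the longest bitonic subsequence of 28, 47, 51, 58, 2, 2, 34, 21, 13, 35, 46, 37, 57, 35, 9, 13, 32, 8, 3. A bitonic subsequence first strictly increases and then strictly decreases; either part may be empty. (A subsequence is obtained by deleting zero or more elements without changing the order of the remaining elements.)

Let inc[i] be the LIS ending at i and dec[i] the longest strictly decreasing subsequence starting at i. inc = [1, 2, 3, 4, 1, 1, 2, 2, 2, 3, 4, 4, 5, 3, 2, 3, 4, 2, 2], dec = [6, 7, 7, 7, 1, 1, 6, 5, 4, 4, 6, 5, 5, 4, 3, 3, 3, 2, 1].
max_i inc[i]+dec[i]−1 = 10, with one witness 28, 47, 51, 58, 46, 37, 35, 32, 8, 3.

10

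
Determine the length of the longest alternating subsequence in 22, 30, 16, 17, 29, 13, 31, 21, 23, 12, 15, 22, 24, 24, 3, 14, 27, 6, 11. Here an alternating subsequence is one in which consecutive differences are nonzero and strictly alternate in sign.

14

A longest alternating subsequence is 22, 30, 16, 17, 13, 31, 21, 23, 12, 15, 3, 14, 6, 11 (positions 1,2,3,4,6,7,8,9,10,11,15,16,18,19); its 13 consecutive differences strictly alternate in sign, and length 14 is optimal.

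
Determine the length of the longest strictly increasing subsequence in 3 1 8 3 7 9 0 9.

4

Let dp[i] be the longest increasing subsequence ending at position i. Then dp = [1, 1, 2, 2, 3, 4, 1, 4].
The maximum is 4; one witness is 1, 3, 7, 9 at positions 2,4,5,6.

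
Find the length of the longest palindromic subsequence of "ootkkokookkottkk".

Using dp[i][j] = 2 + dp[i+1][j−1] if the ends match, else max(dp[i+1][j], dp[i][j−1]):
dp[1][16] = 10. A witness is kkokookokk at positions 4,5,6,7,8,9,11,12,15,16.

10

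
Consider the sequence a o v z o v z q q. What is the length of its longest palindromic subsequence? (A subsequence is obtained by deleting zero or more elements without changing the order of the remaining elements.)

3

One longest palindromic subsequence is zvz (positions 4,6,7); it reads the same forward and backward, and the interval DP gives dp[1][9] = 3.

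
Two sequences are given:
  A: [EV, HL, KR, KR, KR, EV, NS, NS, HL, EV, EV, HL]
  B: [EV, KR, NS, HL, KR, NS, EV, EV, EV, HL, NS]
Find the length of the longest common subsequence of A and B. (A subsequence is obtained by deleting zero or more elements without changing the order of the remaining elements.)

7

Backtracking the LCS table gives one alignment: EV (A1,B1) → HL (A2,B4) → KR (A3,B5) → EV (A6,B7) → EV (A10,B8) → EV (A11,B9) → HL (A12,B10).
So the longest common subsequence has length 7.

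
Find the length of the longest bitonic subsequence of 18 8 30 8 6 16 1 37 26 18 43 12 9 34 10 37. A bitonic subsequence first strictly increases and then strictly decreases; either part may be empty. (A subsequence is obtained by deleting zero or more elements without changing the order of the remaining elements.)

One longest bitonic subsequence is 18, 30, 37, 26, 18, 12, 10 (positions 1,3,8,9,10,12,15): it rises to 37 then falls. Length 7 is optimal.

7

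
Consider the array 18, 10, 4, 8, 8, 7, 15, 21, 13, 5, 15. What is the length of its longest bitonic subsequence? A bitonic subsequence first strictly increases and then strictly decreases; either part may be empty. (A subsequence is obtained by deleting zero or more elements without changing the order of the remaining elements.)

Let inc[i] be the LIS ending at i and dec[i] the longest strictly decreasing subsequence starting at i. inc = [1, 1, 1, 2, 2, 2, 3, 4, 3, 2, 4], dec = [5, 4, 1, 3, 3, 2, 3, 3, 2, 1, 1].
max_i inc[i]+dec[i]−1 = 6, with one witness 4, 8, 15, 21, 13, 5.

6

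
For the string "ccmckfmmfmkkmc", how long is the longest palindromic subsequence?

One longest palindromic subsequence is cmkfmmfkmc (positions 1,3,5,6,7,8,9,12,13,14); it reads the same forward and backward, and the interval DP gives dp[1][14] = 10.

10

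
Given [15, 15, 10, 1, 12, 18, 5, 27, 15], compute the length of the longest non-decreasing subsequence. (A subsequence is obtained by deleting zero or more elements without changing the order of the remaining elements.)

4

Let dp[i] be the longest non-decreasing subsequence ending at position i. Then dp = [1, 2, 1, 1, 2, 3, 2, 4, 3].
The maximum is 4; one witness is 15, 15, 18, 27 at positions 1,2,6,8.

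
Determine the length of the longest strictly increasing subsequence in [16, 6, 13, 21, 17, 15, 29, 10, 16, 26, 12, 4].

One longest increasing subsequence is 6, 13, 15, 16, 26 (positions 2,3,6,9,10), of length 5; no longer one exists.

5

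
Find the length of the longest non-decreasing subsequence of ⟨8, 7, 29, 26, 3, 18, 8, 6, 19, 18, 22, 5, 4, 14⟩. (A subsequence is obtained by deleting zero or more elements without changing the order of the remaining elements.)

Scanning left to right, the best length ending at each element is: 8→1, 7→1, 29→2, 26→2, 3→1, 18→2, 8→2, 6→2, 19→3, 18→3, 22→4, 5→2, 4→2, 14→3.
So the longest non-decreasing subsequence has length 4, e.g. 8, 18, 19, 22.

4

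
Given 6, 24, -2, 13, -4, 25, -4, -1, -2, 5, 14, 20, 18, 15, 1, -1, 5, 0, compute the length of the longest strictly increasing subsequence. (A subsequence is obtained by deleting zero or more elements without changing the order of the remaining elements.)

Let dp[i] be the longest increasing subsequence ending at position i. Then dp = [1, 2, 1, 2, 1, 3, 1, 2, 2, 3, 4, 5, 5, 5, 3, 3, 4, 4].
The maximum is 5; one witness is -2, -1, 5, 14, 20 at positions 3,8,10,11,12.

5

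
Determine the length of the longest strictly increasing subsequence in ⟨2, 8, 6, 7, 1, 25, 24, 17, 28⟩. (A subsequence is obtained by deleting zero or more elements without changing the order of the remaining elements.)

5

Let dp[i] be the longest increasing subsequence ending at position i. Then dp = [1, 2, 2, 3, 1, 4, 4, 4, 5].
The maximum is 5; one witness is 2, 6, 7, 25, 28 at positions 1,3,4,6,9.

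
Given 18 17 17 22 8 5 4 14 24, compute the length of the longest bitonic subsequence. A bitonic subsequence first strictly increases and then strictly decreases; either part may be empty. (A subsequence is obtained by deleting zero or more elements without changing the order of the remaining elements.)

Let inc[i] be the LIS ending at i and dec[i] the longest strictly decreasing subsequence starting at i. inc = [1, 1, 1, 2, 1, 1, 1, 2, 3], dec = [5, 4, 4, 4, 3, 2, 1, 1, 1].
max_i inc[i]+dec[i]−1 = 5, with one witness 18, 17, 8, 5, 4.

5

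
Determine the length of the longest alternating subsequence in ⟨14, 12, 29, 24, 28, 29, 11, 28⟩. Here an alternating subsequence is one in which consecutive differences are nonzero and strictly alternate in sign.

Track the best alternating length ending on an up-step vs a down-step at each position: up/down = 1/1, 1/2, 3/1, 3/4, 5/4, 5/1, 1/6, 7/6.
The maximum over both is 7; one such subsequence is 14, 12, 29, 24, 28, 11, 28.

7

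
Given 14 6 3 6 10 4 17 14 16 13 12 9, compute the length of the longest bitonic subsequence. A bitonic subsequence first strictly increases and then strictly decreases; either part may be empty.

8

Let inc[i] be the LIS ending at i and dec[i] the longest strictly decreasing subsequence starting at i. inc = [1, 1, 1, 2, 3, 2, 4, 4, 5, 4, 4, 3], dec = [4, 2, 1, 2, 2, 1, 5, 4, 4, 3, 2, 1].
max_i inc[i]+dec[i]−1 = 8, with one witness 3, 6, 10, 17, 16, 13, 12, 9.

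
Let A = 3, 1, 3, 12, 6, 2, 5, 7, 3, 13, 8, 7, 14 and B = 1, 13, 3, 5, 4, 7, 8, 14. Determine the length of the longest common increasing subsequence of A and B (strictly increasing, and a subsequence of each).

6

For each value that appears in both, track the longest common increasing run ending there.
The best achievable length is 6; one witness is 1, 3, 5, 7, 8, 14 (A-positions 2,3,7,8,11,13, B-positions 1,3,4,6,7,8).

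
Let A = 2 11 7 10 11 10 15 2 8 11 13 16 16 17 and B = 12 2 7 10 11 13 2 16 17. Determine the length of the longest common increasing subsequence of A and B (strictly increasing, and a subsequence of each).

7

A longest common strictly increasing subsequence is 2, 7, 10, 11, 13, 16, 17 (length 7); it appears in order in both A and B, and no longer such subsequence exists.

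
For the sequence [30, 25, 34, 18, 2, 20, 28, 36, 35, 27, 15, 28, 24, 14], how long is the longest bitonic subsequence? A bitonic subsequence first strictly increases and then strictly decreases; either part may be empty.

Let inc[i] be the LIS ending at i and dec[i] the longest strictly decreasing subsequence starting at i. inc = [1, 1, 2, 1, 1, 2, 3, 4, 4, 3, 2, 4, 3, 2], dec = [5, 4, 5, 3, 1, 3, 4, 5, 4, 3, 2, 3, 2, 1].
max_i inc[i]+dec[i]−1 = 8, with one witness 18, 20, 28, 36, 35, 28, 24, 14.

8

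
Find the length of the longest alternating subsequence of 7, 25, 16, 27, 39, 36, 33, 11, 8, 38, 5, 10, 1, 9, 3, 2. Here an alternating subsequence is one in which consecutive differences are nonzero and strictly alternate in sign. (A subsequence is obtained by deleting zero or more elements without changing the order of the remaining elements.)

A longest alternating subsequence is 7, 25, 16, 39, 36, 38, 5, 10, 1, 9, 3 (positions 1,2,3,5,6,10,11,12,13,14,15); its 10 consecutive differences strictly alternate in sign, and length 11 is optimal.

11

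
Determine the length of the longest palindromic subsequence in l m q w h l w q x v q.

One longest palindromic subsequence is qwlwq (positions 3,4,6,7,11); it reads the same forward and backward, and the interval DP gives dp[1][11] = 5.

5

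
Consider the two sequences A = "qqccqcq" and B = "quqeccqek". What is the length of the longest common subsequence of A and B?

5

A longest common subsequence is qqccq (length 5); the LCS DP confirms no longer common subsequence exists.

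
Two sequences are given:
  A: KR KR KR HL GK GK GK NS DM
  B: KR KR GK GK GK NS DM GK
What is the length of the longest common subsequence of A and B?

Backtracking the LCS table gives one alignment: KR (A2,B1) → KR (A3,B2) → GK (A5,B3) → GK (A6,B4) → GK (A7,B5) → NS (A8,B6) → DM (A9,B7).
So the longest common subsequence has length 7.

7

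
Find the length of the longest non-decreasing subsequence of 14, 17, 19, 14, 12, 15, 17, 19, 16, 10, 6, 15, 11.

5

One longest non-decreasing subsequence is 14, 14, 15, 17, 19 (positions 1,4,6,7,8), of length 5; no longer one exists.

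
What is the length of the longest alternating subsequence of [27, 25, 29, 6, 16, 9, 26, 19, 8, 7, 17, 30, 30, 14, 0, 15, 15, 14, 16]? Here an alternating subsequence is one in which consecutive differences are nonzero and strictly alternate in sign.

A longest alternating subsequence is 27, 25, 29, 6, 16, 9, 26, 8, 17, 14, 15, 14, 16 (positions 1,2,3,4,5,6,7,9,11,14,16,18,19); its 12 consecutive differences strictly alternate in sign, and length 13 is optimal.

13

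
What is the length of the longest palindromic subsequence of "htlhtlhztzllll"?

Using dp[i][j] = 2 + dp[i+1][j−1] if the ends match, else max(dp[i+1][j], dp[i][j−1]):
dp[1][14] = 7. A witness is llztzll at positions 3,6,8,9,10,13,14.

7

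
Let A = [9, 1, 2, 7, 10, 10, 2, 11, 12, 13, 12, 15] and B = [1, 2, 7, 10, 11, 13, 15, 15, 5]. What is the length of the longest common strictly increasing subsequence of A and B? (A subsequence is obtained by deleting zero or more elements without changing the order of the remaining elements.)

7

For each value that appears in both, track the longest common increasing run ending there.
The best achievable length is 7; one witness is 1, 2, 7, 10, 11, 13, 15 (A-positions 2,3,4,5,8,10,12, B-positions 1,2,3,4,5,6,7).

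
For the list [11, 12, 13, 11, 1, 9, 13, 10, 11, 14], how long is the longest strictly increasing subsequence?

5

Let dp[i] be the longest increasing subsequence ending at position i. Then dp = [1, 2, 3, 1, 1, 2, 3, 3, 4, 5].
The maximum is 5; one witness is 1, 9, 10, 11, 14 at positions 5,6,8,9,10.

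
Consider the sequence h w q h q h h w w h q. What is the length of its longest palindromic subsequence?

7

One longest palindromic subsequence is hwhhhwh (positions 1,2,4,6,7,9,10); it reads the same forward and backward, and the interval DP gives dp[1][11] = 7.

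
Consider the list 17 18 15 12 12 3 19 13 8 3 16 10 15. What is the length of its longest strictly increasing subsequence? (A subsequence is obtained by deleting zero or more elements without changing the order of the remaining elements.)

Let dp[i] be the longest increasing subsequence ending at position i. Then dp = [1, 2, 1, 1, 1, 1, 3, 2, 2, 1, 3, 3, 4].
The maximum is 4; one witness is 3, 8, 10, 15 at positions 6,9,12,13.

4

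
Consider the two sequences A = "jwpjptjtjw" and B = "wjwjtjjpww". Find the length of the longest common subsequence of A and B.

A longest common subsequence is jwjtjjw (length 7); the LCS DP confirms no longer common subsequence exists.

7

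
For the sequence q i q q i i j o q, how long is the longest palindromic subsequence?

One longest palindromic subsequence is qiqqiq (positions 1,2,3,4,6,9); it reads the same forward and backward, and the interval DP gives dp[1][9] = 6.

6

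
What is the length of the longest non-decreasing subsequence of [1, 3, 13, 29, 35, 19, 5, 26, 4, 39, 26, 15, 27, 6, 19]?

7

Let dp[i] be the longest non-decreasing subsequence ending at position i. Then dp = [1, 2, 3, 4, 5, 4, 3, 5, 3, 6, 6, 4, 7, 4, 5].
The maximum is 7; one witness is 1, 3, 13, 19, 26, 26, 27 at positions 1,2,3,6,8,11,13.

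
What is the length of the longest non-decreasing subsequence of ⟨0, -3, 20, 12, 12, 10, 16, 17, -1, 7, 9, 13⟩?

5

One longest non-decreasing subsequence is 0, 12, 12, 16, 17 (positions 1,4,5,7,8), of length 5; no longer one exists.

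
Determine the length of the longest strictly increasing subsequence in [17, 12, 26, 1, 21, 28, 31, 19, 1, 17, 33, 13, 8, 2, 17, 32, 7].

5

Let dp[i] be the longest increasing subsequence ending at position i. Then dp = [1, 1, 2, 1, 2, 3, 4, 2, 1, 2, 5, 2, 2, 2, 3, 5, 3].
The maximum is 5; one witness is 17, 26, 28, 31, 33 at positions 1,3,6,7,11.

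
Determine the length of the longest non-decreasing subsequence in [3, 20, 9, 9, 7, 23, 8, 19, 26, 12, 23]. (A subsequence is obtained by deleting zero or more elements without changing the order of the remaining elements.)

5

Scanning left to right, the best length ending at each element is: 3→1, 20→2, 9→2, 9→3, 7→2, 23→4, 8→3, 19→4, 26→5, 12→4, 23→5.
So the longest non-decreasing subsequence has length 5, e.g. 3, 9, 9, 23, 26.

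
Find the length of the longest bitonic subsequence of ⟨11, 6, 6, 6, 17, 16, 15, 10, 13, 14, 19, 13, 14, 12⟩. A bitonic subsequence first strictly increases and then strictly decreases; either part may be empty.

Let inc[i] be the LIS ending at i and dec[i] the longest strictly decreasing subsequence starting at i. inc = [1, 1, 1, 1, 2, 2, 2, 2, 3, 4, 5, 3, 4, 3], dec = [2, 1, 1, 1, 6, 5, 4, 1, 2, 3, 3, 2, 2, 1].
max_i inc[i]+dec[i]−1 = 7, with one witness 11, 17, 16, 15, 14, 13, 12.

7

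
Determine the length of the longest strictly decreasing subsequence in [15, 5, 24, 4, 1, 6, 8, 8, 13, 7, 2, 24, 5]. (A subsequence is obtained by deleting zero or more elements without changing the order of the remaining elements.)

4

Let dp[i] be the longest decreasing subsequence ending at position i. Then dp = [1, 2, 1, 3, 4, 2, 2, 2, 2, 3, 4, 1, 4].
The maximum is 4; one witness is 15, 5, 4, 1 at positions 1,2,4,5.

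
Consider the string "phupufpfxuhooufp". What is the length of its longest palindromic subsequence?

One longest palindromic subsequence is puufpfuup (positions 1,3,5,6,7,8,10,14,16); it reads the same forward and backward, and the interval DP gives dp[1][16] = 9.

9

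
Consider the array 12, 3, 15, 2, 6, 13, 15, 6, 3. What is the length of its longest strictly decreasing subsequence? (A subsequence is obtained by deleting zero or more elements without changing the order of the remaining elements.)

Scanning left to right, the best length ending at each element is: 12→1, 3→2, 15→1, 2→3, 6→2, 13→2, 15→1, 6→3, 3→4.
So the longest decreasing subsequence has length 4, e.g. 15, 13, 6, 3.

4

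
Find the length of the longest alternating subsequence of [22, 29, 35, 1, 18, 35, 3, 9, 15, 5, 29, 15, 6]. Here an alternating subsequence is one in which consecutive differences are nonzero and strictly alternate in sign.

Track the best alternating length ending on an up-step vs a down-step at each position: up/down = 1/1, 2/1, 2/1, 1/3, 4/3, 4/1, 4/5, 6/5, 6/5, 6/7, 8/5, 8/9, 8/9.
The maximum over both is 9; one such subsequence is 22, 29, 1, 18, 3, 9, 5, 29, 15.

9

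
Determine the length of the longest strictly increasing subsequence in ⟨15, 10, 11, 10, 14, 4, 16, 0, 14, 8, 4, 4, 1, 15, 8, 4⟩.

One longest increasing subsequence is 10, 11, 14, 16 (positions 2,3,5,7), of length 4; no longer one exists.

4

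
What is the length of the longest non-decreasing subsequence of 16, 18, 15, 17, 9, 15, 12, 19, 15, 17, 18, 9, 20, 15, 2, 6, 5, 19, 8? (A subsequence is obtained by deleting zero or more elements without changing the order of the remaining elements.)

6

Let dp[i] be the longest non-decreasing subsequence ending at position i. Then dp = [1, 2, 1, 2, 1, 2, 2, 3, 3, 4, 5, 2, 6, 4, 1, 2, 2, 6, 3].
The maximum is 6; one witness is 15, 15, 15, 17, 18, 20 at positions 3,6,9,10,11,13.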